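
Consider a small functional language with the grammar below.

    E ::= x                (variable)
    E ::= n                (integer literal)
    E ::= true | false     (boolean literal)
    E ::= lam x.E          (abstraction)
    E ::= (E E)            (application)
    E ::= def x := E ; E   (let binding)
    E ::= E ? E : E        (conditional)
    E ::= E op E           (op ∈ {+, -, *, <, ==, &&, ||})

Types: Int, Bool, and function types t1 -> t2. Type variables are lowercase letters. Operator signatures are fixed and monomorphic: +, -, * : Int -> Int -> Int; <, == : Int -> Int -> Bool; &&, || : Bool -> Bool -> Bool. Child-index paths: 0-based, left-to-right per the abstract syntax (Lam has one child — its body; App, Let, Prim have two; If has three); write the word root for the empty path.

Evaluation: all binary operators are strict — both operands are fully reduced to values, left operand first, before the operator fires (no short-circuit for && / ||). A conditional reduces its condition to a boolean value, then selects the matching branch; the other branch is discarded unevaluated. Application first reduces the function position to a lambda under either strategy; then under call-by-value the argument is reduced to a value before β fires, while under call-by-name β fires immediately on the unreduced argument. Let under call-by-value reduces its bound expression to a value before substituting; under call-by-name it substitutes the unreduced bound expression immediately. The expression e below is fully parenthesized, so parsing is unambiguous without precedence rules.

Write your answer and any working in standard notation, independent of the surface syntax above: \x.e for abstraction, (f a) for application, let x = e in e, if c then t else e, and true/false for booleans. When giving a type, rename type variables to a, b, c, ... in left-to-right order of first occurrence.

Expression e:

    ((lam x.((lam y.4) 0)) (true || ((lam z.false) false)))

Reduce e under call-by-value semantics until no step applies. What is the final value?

Derivation:
step 0: ((\x.((\y.4) 0)) (true || ((\z.false) false)))
step 1: [beta@1.1] ((\x.((\y.4) 0)) (true || false))
step 2: [delta@1] ((\x.((\y.4) 0)) true)
step 3: [beta@root] ((\y.4) 0)
step 4: [beta@root] 4

Answer: 4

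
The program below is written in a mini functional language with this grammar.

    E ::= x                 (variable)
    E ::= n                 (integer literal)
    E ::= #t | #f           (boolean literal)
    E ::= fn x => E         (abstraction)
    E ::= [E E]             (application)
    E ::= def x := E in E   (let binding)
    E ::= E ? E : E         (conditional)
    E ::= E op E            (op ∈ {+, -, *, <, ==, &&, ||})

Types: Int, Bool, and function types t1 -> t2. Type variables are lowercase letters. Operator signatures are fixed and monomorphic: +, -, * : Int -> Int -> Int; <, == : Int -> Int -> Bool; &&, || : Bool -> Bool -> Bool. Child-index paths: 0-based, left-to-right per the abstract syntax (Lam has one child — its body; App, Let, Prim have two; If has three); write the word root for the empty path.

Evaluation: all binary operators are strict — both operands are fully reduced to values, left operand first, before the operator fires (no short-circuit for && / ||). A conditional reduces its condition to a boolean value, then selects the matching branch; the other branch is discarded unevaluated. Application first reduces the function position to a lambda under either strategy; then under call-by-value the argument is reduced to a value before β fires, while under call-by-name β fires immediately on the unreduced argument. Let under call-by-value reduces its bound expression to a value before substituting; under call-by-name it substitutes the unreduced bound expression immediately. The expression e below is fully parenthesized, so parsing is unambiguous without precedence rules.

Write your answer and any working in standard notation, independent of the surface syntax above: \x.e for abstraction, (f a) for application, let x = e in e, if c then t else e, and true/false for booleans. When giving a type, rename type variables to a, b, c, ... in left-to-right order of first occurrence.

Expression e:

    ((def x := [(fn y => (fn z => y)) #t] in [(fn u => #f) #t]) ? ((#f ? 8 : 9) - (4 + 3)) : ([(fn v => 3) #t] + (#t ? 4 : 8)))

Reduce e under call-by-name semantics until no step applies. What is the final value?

Answer: 7

Derivation:
step 0: (if (let x = ((\y.(\z.y)) true) in ((\u.false) true)) then ((if false then 8 else 9) - (4 + 3)) else (((\v.3) true) + (if true then 4 else 8)))
step 1: [let@0] (if ((\u.false) true) then ((if false then 8 else 9) - (4 + 3)) else (((\v.3) true) + (if true then 4 else 8)))
step 2: [beta@0] (if false then ((if false then 8 else 9) - (4 + 3)) else (((\v.3) true) + (if true then 4 else 8)))
step 3: [if@root] (((\v.3) true) + (if true then 4 else 8))
step 4: [beta@0] (3 + (if true then 4 else 8))
step 5: [if@1] (3 + 4)
step 6: [delta@root] 7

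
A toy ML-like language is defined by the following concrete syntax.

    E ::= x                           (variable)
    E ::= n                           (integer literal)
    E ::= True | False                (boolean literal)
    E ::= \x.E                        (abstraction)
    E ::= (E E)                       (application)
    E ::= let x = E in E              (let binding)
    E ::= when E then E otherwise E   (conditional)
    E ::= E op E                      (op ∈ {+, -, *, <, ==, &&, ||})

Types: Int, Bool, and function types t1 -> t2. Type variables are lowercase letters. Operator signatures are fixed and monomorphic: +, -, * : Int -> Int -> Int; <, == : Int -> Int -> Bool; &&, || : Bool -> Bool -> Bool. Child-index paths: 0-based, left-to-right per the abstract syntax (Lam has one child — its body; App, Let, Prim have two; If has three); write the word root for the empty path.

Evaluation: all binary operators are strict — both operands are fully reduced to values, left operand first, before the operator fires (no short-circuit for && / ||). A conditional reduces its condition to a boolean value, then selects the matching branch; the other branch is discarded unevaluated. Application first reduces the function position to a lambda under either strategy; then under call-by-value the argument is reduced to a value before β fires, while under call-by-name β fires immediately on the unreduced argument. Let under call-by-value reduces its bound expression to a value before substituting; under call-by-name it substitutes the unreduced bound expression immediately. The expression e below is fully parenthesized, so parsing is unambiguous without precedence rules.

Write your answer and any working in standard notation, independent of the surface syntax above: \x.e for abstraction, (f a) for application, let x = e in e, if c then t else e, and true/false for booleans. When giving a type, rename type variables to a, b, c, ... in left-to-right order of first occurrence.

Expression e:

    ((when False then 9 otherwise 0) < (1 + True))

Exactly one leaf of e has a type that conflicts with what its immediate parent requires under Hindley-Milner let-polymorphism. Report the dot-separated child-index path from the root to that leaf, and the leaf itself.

Derivation:
  unify Bool ~ Bool
  unify Int ~ Int
  unify Int ~ Int
  unify Int ~ Int
  unify Bool ~ Int
  FAIL: mismatch Bool ~ Int

Answer: 1.1 : true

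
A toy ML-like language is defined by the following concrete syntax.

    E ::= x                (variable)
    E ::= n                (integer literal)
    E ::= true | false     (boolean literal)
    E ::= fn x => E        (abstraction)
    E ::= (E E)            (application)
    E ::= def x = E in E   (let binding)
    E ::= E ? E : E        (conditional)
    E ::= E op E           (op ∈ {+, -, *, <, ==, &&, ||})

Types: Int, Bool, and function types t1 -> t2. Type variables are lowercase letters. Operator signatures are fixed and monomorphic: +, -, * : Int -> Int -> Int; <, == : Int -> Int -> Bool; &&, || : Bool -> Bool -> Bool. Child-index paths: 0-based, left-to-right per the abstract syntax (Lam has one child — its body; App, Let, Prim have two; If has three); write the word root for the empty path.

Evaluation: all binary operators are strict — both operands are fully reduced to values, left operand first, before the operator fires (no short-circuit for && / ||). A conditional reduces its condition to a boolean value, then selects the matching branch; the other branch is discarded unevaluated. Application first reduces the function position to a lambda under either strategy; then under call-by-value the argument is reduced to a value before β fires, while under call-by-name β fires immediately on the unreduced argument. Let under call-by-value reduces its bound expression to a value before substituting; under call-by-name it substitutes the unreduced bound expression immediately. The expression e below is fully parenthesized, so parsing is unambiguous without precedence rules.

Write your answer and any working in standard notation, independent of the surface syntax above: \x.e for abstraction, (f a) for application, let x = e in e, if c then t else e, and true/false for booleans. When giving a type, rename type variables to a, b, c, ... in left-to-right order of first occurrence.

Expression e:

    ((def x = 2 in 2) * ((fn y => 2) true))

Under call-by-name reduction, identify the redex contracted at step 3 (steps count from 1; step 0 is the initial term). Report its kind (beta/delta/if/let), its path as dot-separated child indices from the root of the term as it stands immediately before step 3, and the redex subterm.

Working:
step 0: ((let x = 2 in 2) * ((\y.2) true))
step 1: [let@0] (2 * ((\y.2) true))
step 2: [beta@1] (2 * 2)
step 3: [delta@root] 4

Answer: delta at root : (2 * 2)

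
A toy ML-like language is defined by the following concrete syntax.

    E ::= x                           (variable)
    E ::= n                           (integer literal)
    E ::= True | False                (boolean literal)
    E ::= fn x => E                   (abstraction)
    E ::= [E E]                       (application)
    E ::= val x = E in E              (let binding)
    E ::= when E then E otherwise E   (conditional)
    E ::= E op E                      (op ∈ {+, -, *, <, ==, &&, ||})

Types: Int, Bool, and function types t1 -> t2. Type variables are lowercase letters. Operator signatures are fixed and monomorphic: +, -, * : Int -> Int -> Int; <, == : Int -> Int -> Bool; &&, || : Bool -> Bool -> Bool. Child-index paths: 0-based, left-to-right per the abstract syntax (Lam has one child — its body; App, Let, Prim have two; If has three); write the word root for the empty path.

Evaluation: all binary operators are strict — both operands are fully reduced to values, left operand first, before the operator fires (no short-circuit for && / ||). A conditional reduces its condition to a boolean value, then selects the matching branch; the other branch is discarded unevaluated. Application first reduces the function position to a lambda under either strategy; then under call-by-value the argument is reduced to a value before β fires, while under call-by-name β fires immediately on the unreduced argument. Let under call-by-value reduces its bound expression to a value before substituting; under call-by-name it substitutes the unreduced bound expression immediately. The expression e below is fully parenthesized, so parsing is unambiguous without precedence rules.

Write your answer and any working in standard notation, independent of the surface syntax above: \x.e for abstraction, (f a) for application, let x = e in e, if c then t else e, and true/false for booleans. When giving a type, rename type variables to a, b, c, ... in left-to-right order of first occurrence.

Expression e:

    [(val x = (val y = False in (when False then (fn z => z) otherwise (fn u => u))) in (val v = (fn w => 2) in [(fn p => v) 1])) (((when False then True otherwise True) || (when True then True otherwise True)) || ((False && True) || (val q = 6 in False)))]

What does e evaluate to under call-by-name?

Working:
step 0: ((let x = (let y = false in (if false then (\z.z) else (\u.u))) in (let v = (\w.2) in ((\p.v) 1))) (((if false then true else true) || (if true then true else true)) || ((false && true) || (let q = 6 in false))))
step 1: [let@0] ((let v = (\w.2) in ((\p.v) 1)) (((if false then true else true) || (if true then true else true)) || ((false && true) || (let q = 6 in false))))
step 2: [let@0] (((\p.(\w.2)) 1) (((if false then true else true) || (if true then true else true)) || ((false && true) || (let q = 6 in false))))
step 3: [beta@0] ((\w.2) (((if false then true else true) || (if true then true else true)) || ((false && true) || (let q = 6 in false))))
step 4: [beta@root] 2

Answer: 2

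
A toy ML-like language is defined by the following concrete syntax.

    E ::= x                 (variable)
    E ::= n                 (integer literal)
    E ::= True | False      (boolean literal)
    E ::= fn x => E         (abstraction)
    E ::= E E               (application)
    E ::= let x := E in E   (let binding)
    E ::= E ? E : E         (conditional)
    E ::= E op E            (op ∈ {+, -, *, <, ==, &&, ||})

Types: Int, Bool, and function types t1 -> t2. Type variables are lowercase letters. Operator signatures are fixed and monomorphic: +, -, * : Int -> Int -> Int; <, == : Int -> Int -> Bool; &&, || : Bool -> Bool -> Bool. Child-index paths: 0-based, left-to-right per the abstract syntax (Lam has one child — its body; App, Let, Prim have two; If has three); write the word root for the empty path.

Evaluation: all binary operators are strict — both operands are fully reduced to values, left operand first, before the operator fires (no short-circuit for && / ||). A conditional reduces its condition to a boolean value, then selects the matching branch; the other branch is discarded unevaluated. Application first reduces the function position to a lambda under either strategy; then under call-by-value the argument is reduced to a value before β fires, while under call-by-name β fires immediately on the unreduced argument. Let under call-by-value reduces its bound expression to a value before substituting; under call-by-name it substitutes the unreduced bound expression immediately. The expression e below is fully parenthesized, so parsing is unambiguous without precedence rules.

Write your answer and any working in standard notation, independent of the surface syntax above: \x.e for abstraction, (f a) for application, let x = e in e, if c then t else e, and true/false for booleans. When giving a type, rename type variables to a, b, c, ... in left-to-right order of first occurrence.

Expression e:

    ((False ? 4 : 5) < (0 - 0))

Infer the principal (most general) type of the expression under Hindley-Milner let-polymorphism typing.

Answer: Bool

Trace:
  unify Bool ~ Bool
  unify Int ~ Int
  unify Int ~ Int
  unify Int ~ Int
  unify Int ~ Int
  unify Int ~ Int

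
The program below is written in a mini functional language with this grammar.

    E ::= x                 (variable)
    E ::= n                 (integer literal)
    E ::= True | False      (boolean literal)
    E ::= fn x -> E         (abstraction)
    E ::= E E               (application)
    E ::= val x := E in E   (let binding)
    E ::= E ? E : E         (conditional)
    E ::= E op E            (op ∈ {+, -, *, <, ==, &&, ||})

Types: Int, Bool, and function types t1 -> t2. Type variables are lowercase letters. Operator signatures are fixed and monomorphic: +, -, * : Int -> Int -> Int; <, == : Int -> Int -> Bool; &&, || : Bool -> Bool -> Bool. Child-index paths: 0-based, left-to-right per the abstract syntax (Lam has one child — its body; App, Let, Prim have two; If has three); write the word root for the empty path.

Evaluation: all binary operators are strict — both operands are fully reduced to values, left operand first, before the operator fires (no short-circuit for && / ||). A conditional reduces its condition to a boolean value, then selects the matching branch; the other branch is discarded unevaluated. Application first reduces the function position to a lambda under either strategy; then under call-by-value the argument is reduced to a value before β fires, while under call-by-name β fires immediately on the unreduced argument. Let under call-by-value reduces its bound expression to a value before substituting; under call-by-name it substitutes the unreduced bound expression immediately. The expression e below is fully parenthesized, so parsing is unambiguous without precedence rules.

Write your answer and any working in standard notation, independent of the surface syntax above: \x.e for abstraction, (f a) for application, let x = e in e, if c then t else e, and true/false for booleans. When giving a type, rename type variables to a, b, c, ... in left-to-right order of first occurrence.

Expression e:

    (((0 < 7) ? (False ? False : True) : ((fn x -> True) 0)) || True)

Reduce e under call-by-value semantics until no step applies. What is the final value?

Derivation:
step 0: ((if (0 < 7) then (if false then false else true) else ((\x.true) 0)) || true)
step 1: [delta@0.0] ((if true then (if false then false else true) else ((\x.true) 0)) || true)
step 2: [if@0] ((if false then false else true) || true)
step 3: [if@0] (true || true)
step 4: [delta@root] true

Answer: true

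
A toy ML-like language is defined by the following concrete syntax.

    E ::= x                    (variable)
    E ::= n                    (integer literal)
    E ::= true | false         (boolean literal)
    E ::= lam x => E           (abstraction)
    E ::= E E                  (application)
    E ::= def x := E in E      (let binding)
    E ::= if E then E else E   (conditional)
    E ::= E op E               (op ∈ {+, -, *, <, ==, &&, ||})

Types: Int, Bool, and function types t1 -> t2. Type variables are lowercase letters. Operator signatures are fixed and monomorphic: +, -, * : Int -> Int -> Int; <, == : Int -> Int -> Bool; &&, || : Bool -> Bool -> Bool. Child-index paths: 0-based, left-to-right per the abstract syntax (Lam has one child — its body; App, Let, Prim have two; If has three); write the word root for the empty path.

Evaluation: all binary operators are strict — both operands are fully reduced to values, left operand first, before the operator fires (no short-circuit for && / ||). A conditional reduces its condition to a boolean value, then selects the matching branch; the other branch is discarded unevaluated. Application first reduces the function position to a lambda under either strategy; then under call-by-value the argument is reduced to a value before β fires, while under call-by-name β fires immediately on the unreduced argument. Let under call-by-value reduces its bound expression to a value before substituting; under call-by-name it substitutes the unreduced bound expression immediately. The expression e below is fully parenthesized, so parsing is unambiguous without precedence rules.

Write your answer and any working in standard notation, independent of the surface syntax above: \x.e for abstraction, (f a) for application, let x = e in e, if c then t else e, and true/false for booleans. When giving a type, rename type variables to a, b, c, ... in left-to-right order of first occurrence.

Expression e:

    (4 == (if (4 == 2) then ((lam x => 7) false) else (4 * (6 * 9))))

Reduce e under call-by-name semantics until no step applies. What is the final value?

Answer: false

Derivation:
step 0: (4 == (if (4 == 2) then ((\x.7) false) else (4 * (6 * 9))))
step 1: [delta@1.0] (4 == (if false then ((\x.7) false) else (4 * (6 * 9))))
step 2: [if@1] (4 == (4 * (6 * 9)))
step 3: [delta@1.1] (4 == (4 * 54))
step 4: [delta@1] (4 == 216)
step 5: [delta@root] false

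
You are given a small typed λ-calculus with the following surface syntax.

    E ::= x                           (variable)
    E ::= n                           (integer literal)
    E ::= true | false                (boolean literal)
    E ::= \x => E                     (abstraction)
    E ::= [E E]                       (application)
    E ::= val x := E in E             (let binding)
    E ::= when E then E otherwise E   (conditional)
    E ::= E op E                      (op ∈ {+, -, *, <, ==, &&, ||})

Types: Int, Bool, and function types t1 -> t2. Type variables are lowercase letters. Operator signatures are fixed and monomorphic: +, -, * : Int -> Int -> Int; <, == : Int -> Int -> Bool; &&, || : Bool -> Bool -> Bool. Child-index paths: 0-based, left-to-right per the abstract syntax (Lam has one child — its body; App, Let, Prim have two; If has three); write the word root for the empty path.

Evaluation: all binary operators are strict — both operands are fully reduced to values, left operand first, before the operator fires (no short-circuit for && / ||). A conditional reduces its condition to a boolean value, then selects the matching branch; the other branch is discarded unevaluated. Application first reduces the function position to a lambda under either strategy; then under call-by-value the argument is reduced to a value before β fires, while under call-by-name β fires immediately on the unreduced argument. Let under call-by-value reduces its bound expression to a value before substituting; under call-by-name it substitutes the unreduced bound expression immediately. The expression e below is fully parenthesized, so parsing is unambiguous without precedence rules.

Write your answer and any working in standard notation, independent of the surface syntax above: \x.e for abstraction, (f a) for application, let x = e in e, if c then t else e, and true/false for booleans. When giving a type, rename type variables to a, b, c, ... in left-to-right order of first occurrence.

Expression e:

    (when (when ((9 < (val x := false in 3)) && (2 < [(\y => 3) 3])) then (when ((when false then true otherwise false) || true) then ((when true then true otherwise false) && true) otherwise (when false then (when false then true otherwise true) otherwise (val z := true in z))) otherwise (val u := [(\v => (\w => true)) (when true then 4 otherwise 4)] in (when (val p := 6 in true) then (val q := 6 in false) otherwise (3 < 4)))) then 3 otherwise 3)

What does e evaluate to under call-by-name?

Answer: 3

Working:
step 0: (if (if ((9 < (let x = false in 3)) && (2 < ((\y.3) 3))) then (if ((if false then true else false) || true) then ((if true then true else false) && true) else (if false then (if false then true else true) else (let z = true in z))) else (let u = ((\v.(\w.true)) (if true then 4 else 4)) in (if (let p = 6 in true) then (let q = 6 in false) else (3 < 4)))) then 3 else 3)
step 1: [let@0.0.0.1] (if (if ((9 < 3) && (2 < ((\y.3) 3))) then (if ((if false then true else false) || true) then ((if true then true else false) && true) else (if false then (if false then true else true) else (let z = true in z))) else (let u = ((\v.(\w.true)) (if true then 4 else 4)) in (if (let p = 6 in true) then (let q = 6 in false) else (3 < 4)))) then 3 else 3)
step 2: [delta@0.0.0] (if (if (false && (2 < ((\y.3) 3))) then (if ((if false then true else false) || true) then ((if true then true else false) && true) else (if false then (if false then true else true) else (let z = true in z))) else (let u = ((\v.(\w.true)) (if true then 4 else 4)) in (if (let p = 6 in true) then (let q = 6 in false) else (3 < 4)))) then 3 else 3)
step 3: [beta@0.0.1.1] (if (if (false && (2 < 3)) then (if ((if false then true else false) || true) then ((if true then true else false) && true) else (if false then (if false then true else true) else (let z = true in z))) else (let u = ((\v.(\w.true)) (if true then 4 else 4)) in (if (let p = 6 in true) then (let q = 6 in false) else (3 < 4)))) then 3 else 3)
step 4: [delta@0.0.1] (if (if (false && true) then (if ((if false then true else false) || true) then ((if true then true else false) && true) else (if false then (if false then true else true) else (let z = true in z))) else (let u = ((\v.(\w.true)) (if true then 4 else 4)) in (if (let p = 6 in true) then (let q = 6 in false) else (3 < 4)))) then 3 else 3)
step 5: [delta@0.0] (if (if false then (if ((if false then true else false) || true) then ((if true then true else false) && true) else (if false then (if false then true else true) else (let z = true in z))) else (let u = ((\v.(\w.true)) (if true then 4 else 4)) in (if (let p = 6 in true) then (let q = 6 in false) else (3 < 4)))) then 3 else 3)
step 6: [if@0] (if (let u = ((\v.(\w.true)) (if true then 4 else 4)) in (if (let p = 6 in true) then (let q = 6 in false) else (3 < 4))) then 3 else 3)
step 7: [let@0] (if (if (let p = 6 in true) then (let q = 6 in false) else (3 < 4)) then 3 else 3)
step 8: [let@0.0] (if (if true then (let q = 6 in false) else (3 < 4)) then 3 else 3)
step 9: [if@0] (if (let q = 6 in false) then 3 else 3)
step 10: [let@0] (if false then 3 else 3)
step 11: [if@root] 3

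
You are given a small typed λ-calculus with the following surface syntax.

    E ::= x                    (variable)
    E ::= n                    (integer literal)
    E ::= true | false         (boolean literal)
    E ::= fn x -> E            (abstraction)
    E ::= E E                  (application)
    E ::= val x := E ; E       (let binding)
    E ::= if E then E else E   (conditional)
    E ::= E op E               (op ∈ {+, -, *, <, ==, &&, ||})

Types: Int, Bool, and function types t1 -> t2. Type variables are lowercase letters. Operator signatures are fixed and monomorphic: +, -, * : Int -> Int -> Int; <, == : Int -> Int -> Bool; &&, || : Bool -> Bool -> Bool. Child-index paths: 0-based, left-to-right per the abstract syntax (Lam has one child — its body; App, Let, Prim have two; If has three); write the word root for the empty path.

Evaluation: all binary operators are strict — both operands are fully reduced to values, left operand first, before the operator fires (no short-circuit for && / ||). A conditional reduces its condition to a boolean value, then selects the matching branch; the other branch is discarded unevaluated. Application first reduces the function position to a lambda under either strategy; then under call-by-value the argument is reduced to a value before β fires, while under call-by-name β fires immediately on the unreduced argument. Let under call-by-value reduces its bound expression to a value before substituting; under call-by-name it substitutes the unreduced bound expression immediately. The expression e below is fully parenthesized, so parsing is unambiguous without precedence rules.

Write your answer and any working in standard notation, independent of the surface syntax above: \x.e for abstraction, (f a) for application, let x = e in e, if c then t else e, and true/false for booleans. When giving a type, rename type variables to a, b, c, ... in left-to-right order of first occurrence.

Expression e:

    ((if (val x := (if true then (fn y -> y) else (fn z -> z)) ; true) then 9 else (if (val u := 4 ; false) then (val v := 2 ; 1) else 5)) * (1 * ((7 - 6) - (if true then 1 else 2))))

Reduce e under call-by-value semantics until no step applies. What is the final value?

Answer: 0

Working:
step 0: ((if (let x = (if true then (\y.y) else (\z.z)) in true) then 9 else (if (let u = 4 in false) then (let v = 2 in 1) else 5)) * (1 * ((7 - 6) - (if true then 1 else 2))))
step 1: [if@0.0.0] ((if (let x = (\y.y) in true) then 9 else (if (let u = 4 in false) then (let v = 2 in 1) else 5)) * (1 * ((7 - 6) - (if true then 1 else 2))))
step 2: [let@0.0] ((if true then 9 else (if (let u = 4 in false) then (let v = 2 in 1) else 5)) * (1 * ((7 - 6) - (if true then 1 else 2))))
step 3: [if@0] (9 * (1 * ((7 - 6) - (if true then 1 else 2))))
step 4: [delta@1.1.0] (9 * (1 * (1 - (if true then 1 else 2))))
step 5: [if@1.1.1] (9 * (1 * (1 - 1)))
step 6: [delta@1.1] (9 * (1 * 0))
step 7: [delta@1] (9 * 0)
step 8: [delta@root] 0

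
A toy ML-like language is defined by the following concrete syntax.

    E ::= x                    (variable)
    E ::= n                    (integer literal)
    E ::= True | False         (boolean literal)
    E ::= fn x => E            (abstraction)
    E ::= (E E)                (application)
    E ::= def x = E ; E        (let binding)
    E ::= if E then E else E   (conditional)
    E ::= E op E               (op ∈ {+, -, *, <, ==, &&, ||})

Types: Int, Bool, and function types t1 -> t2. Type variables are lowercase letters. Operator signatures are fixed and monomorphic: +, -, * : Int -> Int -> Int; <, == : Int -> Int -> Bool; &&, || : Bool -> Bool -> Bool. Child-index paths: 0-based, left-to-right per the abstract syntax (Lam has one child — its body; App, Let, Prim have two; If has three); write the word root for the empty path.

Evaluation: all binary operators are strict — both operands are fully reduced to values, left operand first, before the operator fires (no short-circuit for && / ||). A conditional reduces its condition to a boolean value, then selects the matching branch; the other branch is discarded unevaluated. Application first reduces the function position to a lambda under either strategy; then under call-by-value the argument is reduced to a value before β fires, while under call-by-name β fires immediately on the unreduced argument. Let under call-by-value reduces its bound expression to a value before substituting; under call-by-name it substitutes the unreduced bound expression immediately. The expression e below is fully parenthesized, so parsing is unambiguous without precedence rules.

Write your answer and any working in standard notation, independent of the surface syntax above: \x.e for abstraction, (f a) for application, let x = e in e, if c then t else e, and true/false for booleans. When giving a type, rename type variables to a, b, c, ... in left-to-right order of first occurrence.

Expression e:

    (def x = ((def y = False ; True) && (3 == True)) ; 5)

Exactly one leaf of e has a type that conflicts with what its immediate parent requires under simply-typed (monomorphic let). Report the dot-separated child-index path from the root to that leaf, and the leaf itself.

Answer: 0.1.1 : true

Working:
let y : Bool
  unify Bool ~ Bool
  unify Int ~ Int
  unify Bool ~ Int
  FAIL: mismatch Bool ~ Int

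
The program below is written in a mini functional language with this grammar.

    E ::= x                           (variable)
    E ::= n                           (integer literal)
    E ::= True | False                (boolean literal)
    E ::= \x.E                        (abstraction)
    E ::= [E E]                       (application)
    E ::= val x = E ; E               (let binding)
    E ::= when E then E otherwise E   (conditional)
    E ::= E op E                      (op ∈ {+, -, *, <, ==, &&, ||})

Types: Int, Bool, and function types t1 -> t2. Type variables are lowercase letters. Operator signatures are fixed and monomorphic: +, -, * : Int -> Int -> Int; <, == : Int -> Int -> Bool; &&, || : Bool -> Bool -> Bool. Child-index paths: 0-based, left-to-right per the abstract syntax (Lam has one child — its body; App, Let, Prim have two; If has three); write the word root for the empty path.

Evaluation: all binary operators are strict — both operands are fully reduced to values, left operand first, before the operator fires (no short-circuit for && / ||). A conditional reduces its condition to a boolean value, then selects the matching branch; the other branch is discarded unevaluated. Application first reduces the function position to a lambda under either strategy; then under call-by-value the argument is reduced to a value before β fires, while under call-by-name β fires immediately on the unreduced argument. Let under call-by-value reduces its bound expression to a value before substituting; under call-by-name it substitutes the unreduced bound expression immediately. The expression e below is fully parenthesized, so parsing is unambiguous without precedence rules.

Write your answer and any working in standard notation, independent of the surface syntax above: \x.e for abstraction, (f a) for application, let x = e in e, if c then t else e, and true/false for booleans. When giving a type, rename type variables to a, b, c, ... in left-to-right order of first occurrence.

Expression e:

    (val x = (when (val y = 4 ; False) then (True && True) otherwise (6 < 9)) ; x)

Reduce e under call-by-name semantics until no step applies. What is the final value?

Answer: true

Working:
step 0: (let x = (if (let y = 4 in false) then (true && true) else (6 < 9)) in x)
step 1: [let@root] (if (let y = 4 in false) then (true && true) else (6 < 9))
step 2: [let@0] (if false then (true && true) else (6 < 9))
step 3: [if@root] (6 < 9)
step 4: [delta@root] true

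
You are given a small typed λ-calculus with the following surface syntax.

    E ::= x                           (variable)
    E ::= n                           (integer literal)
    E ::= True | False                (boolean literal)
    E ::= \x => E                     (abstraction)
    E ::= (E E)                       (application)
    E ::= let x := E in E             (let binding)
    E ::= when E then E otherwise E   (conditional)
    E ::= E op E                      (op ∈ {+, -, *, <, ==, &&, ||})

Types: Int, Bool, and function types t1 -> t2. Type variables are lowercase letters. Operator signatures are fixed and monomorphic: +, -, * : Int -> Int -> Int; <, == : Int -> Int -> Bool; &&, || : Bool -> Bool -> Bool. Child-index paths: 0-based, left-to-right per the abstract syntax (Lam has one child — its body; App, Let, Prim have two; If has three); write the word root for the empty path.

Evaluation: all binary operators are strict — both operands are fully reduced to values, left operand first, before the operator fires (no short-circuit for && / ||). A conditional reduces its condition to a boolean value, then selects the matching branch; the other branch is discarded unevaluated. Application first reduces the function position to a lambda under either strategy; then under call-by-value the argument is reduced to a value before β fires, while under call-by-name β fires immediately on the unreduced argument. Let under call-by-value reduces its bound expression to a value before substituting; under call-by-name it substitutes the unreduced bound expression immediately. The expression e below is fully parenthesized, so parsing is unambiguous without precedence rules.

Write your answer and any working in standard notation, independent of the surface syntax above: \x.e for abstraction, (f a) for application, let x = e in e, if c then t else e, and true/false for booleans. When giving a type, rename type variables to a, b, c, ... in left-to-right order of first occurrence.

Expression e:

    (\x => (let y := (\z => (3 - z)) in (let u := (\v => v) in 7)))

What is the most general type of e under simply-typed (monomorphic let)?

Answer: a -> Int

Derivation:
  unify Int ~ Int
z : b
  unify b ~ Int
\z._ : Int -> Int
let y : Int -> Int
v : c
\v._ : c -> c
let u : c -> c
\x._ : a -> Int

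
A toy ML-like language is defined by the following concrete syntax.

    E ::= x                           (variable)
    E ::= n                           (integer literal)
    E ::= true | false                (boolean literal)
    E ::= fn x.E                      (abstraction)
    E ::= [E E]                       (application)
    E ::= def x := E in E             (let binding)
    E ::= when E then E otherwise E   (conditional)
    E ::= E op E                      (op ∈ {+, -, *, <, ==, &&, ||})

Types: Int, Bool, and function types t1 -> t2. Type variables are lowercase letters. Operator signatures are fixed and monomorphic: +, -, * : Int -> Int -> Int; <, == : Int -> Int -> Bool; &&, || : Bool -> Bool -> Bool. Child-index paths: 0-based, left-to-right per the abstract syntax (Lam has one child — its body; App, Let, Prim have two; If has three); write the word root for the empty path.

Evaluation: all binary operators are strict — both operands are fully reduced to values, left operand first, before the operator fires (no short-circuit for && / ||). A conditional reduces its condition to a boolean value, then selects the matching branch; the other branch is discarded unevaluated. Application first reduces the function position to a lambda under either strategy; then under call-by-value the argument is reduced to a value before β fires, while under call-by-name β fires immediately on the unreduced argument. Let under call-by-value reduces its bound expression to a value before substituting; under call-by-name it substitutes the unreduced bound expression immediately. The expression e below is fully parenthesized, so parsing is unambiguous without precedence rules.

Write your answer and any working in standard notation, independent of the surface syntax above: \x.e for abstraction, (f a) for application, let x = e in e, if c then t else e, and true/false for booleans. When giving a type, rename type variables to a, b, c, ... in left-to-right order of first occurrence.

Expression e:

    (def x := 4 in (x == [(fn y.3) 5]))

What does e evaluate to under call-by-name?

Derivation:
step 0: (let x = 4 in (x == ((\y.3) 5)))
step 1: [let@root] (4 == ((\y.3) 5))
step 2: [beta@1] (4 == 3)
step 3: [delta@root] false

Answer: false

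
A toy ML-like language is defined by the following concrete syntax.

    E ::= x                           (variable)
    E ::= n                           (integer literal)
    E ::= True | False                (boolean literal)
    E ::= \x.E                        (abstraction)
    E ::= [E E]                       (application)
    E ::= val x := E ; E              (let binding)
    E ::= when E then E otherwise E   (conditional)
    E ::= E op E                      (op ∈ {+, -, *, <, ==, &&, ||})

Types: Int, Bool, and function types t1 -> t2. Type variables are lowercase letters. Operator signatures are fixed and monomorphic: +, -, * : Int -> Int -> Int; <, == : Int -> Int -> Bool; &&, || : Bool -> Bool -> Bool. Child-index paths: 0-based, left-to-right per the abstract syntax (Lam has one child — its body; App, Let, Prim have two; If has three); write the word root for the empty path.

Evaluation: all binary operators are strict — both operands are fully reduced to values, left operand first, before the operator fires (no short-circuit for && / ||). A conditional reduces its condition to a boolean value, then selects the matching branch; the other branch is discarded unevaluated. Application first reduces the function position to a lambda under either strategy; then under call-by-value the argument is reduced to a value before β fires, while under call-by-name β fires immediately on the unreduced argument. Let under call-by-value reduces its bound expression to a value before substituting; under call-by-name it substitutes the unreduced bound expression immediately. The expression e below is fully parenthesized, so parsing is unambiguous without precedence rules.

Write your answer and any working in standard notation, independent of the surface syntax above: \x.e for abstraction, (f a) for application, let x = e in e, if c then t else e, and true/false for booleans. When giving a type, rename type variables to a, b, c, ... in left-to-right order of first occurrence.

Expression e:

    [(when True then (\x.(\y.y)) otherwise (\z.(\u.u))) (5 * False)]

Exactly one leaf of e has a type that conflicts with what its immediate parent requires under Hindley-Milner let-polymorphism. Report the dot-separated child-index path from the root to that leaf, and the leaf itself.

Answer: 1.1 : false

Derivation:
  unify Bool ~ Bool
y : b
\y._ : b -> b
\x._ : a -> b -> b
u : d
\u._ : d -> d
\z._ : c -> d -> d
  unify a -> b -> b ~ c -> d -> d
  unify a ~ c
  unify b -> b ~ d -> d
  unify b ~ d
  unify d ~ d
  unify Int ~ Int
  unify Bool ~ Int
  FAIL: mismatch Bool ~ Int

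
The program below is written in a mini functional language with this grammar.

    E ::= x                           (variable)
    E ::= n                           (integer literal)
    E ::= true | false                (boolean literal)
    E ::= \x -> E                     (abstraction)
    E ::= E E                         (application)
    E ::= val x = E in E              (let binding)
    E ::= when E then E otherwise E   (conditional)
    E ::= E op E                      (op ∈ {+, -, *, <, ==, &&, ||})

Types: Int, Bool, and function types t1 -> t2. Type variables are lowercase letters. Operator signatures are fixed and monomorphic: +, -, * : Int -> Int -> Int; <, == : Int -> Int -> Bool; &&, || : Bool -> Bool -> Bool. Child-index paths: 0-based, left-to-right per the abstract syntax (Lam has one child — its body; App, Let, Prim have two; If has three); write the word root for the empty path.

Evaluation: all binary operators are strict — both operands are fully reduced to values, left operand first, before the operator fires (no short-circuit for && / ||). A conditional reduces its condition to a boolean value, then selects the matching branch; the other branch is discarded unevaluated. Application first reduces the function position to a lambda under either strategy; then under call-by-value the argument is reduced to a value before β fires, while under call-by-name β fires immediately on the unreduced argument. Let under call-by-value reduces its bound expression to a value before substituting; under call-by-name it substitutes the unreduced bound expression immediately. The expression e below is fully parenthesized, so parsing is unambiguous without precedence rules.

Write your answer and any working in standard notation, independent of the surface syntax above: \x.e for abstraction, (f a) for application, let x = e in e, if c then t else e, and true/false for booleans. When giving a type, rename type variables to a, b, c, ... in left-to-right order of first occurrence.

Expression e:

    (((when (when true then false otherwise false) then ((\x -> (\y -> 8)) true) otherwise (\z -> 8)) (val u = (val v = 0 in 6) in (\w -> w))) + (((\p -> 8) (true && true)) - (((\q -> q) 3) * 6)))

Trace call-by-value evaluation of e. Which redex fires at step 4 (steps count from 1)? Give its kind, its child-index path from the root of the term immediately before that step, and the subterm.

Answer: let at 0.1 : (let u = 6 in (\w.w))

Trace:
step 0: (((if (if true then false else false) then ((\x.(\y.8)) true) else (\z.8)) (let u = (let v = 0 in 6) in (\w.w))) + (((\p.8) (true && true)) - (((\q.q) 3) * 6)))
step 1: [if@0.0.0] (((if false then ((\x.(\y.8)) true) else (\z.8)) (let u = (let v = 0 in 6) in (\w.w))) + (((\p.8) (true && true)) - (((\q.q) 3) * 6)))
step 2: [if@0.0] (((\z.8) (let u = (let v = 0 in 6) in (\w.w))) + (((\p.8) (true && true)) - (((\q.q) 3) * 6)))
step 3: [let@0.1.0] (((\z.8) (let u = 6 in (\w.w))) + (((\p.8) (true && true)) - (((\q.q) 3) * 6)))
step 4: [let@0.1] (((\z.8) (\w.w)) + (((\p.8) (true && true)) - (((\q.q) 3) * 6)))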